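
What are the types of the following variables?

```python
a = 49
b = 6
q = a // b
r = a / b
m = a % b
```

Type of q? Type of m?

// returns int; % of ints returns int

int, int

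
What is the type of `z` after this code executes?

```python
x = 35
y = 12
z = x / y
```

int / int = float

float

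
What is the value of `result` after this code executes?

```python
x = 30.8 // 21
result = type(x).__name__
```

x is float; result = 'float'

'float'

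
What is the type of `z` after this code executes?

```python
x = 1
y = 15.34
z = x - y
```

int - float = float

float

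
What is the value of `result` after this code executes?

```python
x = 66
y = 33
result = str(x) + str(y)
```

x = 66; y = 33; result = '6633'

'6633'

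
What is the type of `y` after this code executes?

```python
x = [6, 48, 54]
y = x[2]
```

Indexing list[int] returns int

int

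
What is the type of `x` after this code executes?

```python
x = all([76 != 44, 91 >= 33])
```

all() returns bool

bool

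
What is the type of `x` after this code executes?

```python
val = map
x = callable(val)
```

callable() returns bool

bool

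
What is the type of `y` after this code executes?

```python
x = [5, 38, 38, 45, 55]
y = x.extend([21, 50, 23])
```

list.extend() returns None

NoneType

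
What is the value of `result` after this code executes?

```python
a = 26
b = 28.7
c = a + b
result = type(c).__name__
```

a is int; b is float; c is float; result = 'float'

'float'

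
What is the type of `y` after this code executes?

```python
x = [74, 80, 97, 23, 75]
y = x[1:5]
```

Slicing a list returns a list

list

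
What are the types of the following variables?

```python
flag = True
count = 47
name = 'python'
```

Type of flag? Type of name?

flag is assigned the constant True, which has type bool; name is assigned a quoted string literal, so it is a str

bool, str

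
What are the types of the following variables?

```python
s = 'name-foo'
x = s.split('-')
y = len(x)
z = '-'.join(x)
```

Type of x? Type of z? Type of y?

str.split() returns list; str.join() returns str; len() returns int

list, str, int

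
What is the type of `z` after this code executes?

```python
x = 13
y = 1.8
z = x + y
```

int + float = float

float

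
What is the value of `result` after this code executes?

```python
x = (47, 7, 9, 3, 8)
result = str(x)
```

x = (47, 7, 9, 3, 8); result = '(47, 7, 9, 3, 8)'

'(47, 7, 9, 3, 8)'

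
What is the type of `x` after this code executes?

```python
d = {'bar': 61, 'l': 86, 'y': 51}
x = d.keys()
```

.keys() returns dict_keys view

dict_keys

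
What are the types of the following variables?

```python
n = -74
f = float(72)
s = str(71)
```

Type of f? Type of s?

f is assigned the result of calling float(), which returns a float; s is assigned the result of calling str(), which returns a str

float, str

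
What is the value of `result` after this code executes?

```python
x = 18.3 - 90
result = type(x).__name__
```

x is float; result = 'float'

'float'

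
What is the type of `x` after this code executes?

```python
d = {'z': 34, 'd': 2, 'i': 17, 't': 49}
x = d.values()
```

.values() returns dict_values view

dict_values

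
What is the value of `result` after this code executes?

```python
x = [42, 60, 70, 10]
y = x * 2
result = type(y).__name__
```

x is list; y is list; result = 'list'

'list'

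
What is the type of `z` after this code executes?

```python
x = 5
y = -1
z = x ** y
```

int ** negative = float

float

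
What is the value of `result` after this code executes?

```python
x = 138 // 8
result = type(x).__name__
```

x is int; result = 'int'

'int'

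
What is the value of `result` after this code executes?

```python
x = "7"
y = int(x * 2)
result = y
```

x = '7'; y = 77; result = 77

77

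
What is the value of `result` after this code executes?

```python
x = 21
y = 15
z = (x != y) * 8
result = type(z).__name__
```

x is int; y is int; z is int; result = 'int'

'int'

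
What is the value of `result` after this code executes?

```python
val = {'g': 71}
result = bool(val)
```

val = {'g': 71}; result = True

True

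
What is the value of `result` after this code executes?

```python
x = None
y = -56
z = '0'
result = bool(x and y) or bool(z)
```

x = None; y = -56; z = '0'; result = True

True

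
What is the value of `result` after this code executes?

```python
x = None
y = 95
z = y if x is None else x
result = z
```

x = None; y = 95; z = 95; result = 95

95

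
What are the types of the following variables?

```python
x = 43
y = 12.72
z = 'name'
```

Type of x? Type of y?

x is assigned a bare integer (no decimal point), so it is an int; y is assigned a number with a decimal point, so it is a float

int, float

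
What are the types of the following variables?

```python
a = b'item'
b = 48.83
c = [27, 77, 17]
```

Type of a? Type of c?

a is assigned a bytes literal (b'...' prefix); c is assigned a list literal (square brackets)

bytes, list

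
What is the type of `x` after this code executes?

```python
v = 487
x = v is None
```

'is' comparison returns bool

bool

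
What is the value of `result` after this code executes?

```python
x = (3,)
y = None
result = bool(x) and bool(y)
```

x = (3,); y = None; result = False

False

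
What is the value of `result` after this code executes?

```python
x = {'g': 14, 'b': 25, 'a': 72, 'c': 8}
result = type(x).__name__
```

x is dict; result = 'dict'

'dict'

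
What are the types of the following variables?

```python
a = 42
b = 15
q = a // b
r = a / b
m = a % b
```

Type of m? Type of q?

% of ints returns int; // returns int

int, int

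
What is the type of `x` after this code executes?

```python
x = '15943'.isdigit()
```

str.isdigit() returns bool

bool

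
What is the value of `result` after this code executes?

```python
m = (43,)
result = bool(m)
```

m = (43,); result = True

True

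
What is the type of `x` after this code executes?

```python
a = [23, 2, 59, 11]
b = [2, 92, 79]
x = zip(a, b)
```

zip() returns a zip object

zip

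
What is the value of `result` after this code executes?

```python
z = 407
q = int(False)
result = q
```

z = 407; q = 0; result = 0

0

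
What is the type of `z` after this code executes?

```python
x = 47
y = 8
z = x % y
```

int % int = int

int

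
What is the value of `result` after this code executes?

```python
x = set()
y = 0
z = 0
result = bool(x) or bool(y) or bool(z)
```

x = set(); y = 0; z = 0; result = False

False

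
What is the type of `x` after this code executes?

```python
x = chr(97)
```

chr() returns str (single char)

str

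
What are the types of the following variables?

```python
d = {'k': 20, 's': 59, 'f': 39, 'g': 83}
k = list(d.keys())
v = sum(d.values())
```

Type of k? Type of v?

list() converts to list; sum of ints is int

list, int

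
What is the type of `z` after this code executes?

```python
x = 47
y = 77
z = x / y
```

int / int = float

float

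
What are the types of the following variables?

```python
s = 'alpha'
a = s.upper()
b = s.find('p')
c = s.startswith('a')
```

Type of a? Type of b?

upper() returns str; find() returns int

str, int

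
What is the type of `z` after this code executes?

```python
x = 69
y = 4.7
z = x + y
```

int + float = float

float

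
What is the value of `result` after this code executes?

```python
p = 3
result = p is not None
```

p = 3; result = True

True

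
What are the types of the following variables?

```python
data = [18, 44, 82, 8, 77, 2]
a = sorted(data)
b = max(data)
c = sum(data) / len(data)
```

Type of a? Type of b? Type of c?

sorted() returns list; max of ints returns int; int / int = float

list, int, float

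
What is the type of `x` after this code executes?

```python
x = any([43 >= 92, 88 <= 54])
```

any() returns bool

bool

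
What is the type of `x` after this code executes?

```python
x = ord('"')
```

ord() returns int (code point)

int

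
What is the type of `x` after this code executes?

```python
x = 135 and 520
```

'and' with truthy values returns last operand (int)

int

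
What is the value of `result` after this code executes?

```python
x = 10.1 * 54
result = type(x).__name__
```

x is float; result = 'float'

'float'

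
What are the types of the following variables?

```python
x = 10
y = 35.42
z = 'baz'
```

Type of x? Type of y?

x is assigned a bare integer (no decimal point), so it is an int; y is assigned a number with a decimal point, so it is a float

int, float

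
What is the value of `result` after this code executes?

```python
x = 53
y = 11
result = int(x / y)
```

x = 53; y = 11; result = 4

4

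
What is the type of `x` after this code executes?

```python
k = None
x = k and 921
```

'and' returns first falsy value (None)

NoneType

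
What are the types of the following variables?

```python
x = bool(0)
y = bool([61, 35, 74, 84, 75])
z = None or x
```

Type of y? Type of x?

bool() returns bool; bool() returns bool

bool, bool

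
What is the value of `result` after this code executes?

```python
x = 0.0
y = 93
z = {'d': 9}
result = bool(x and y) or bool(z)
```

x = 0.0; y = 93; z = {'d': 9}; result = True

True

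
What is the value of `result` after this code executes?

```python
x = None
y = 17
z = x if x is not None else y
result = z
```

x = None; y = 17; z = 17; result = 17

17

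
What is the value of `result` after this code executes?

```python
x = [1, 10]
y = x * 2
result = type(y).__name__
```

x is list; y is list; result = 'list'

'list'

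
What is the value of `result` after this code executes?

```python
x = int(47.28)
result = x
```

x = 47; result = 47

47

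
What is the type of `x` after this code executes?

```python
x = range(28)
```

range() returns a range object

range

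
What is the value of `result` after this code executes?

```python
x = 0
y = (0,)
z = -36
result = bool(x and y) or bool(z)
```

x = 0; y = (0,); z = -36; result = True

True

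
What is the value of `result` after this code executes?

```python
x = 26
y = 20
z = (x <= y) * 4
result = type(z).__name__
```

x is int; y is int; z is int; result = 'int'

'int'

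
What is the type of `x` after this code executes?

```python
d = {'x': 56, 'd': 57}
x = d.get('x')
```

dict.get() returns value type when found

int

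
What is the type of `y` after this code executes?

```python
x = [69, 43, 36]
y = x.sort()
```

list.sort() returns None (mutates in place)

NoneType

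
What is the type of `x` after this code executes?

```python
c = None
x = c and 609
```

'and' returns first falsy value (None)

NoneType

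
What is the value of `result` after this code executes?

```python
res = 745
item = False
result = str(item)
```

res = 745; item = False; result = 'False'

'False'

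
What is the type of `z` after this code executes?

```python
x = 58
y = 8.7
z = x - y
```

int - float = float

float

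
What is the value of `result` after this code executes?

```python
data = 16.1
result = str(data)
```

data = 16.1; result = '16.1'

'16.1'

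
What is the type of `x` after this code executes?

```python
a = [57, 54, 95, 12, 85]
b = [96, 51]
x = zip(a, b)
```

zip() returns a zip object

zip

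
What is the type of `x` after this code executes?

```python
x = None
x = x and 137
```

'and' returns first falsy value (None)

NoneType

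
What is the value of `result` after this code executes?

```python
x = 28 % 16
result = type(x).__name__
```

x is int; result = 'int'

'int'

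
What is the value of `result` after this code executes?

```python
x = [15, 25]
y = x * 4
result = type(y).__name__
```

x is list; y is list; result = 'list'

'list'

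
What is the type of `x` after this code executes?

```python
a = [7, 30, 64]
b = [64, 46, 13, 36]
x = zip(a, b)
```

zip() returns a zip object

zip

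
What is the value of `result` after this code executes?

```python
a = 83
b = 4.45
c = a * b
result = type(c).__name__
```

a is int; b is float; c is float; result = 'float'

'float'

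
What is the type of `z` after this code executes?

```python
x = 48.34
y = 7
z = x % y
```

float % int = float

float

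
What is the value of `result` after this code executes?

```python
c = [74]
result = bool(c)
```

c = [74]; result = True

True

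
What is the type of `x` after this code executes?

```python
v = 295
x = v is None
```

'is' comparison returns bool

bool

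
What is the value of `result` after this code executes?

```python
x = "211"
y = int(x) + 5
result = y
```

x = '211'; y = 216; result = 216

216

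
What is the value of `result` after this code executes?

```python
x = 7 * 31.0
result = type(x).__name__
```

x is float; result = 'float'

'float'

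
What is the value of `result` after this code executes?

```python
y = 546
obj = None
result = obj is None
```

y = 546; obj = None; result = True

True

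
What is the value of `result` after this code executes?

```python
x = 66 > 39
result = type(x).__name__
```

x is bool; result = 'bool'

'bool'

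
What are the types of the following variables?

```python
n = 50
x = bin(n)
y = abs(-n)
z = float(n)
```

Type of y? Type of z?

abs() of int returns int; float() returns float

int, float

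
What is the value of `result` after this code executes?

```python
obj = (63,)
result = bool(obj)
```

obj = (63,); result = True

True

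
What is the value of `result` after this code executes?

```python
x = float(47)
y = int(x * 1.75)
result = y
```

x = 47.0; y = 82; result = 82

82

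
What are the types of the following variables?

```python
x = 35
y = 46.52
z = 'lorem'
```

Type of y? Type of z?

y is assigned a number with a decimal point, so it is a float; z is assigned a quoted string literal, so it is a str

float, str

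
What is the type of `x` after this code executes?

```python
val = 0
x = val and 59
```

'and' returns first falsy value (0 is int)

int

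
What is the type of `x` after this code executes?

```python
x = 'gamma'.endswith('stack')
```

str.endswith() returns bool

bool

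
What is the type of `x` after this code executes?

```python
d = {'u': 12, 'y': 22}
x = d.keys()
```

.keys() returns dict_keys view

dict_keys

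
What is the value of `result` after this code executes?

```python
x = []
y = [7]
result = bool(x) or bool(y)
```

x = []; y = [7]; result = True

True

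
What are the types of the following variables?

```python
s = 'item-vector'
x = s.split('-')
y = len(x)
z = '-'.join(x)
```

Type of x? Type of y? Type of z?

str.split() returns list; len() returns int; str.join() returns str

list, int, str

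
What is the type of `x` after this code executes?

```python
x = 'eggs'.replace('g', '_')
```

str.replace() returns str

str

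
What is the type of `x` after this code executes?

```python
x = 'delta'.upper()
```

str.upper() returns str

str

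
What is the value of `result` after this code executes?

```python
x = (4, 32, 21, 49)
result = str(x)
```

x = (4, 32, 21, 49); result = '(4, 32, 21, 49)'

'(4, 32, 21, 49)'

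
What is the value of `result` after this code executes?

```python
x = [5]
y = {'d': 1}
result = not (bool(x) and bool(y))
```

x = [5]; y = {'d': 1}; result = False

False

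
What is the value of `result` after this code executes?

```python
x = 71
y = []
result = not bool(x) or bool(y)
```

x = 71; y = []; result = False

False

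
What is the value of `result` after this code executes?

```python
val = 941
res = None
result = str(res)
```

val = 941; res = None; result = 'None'

'None'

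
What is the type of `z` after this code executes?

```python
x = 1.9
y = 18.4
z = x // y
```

float // float = float

float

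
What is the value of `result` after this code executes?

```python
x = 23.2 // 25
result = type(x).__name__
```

x is float; result = 'float'

'float'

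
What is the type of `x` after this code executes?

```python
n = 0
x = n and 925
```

'and' returns first falsy value (0 is int)

int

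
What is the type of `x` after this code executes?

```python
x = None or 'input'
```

'or' with None returns the other truthy value (str)

str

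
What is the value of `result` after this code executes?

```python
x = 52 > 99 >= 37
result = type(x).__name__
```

x is bool; result = 'bool'

'bool'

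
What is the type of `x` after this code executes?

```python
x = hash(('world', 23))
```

hash() returns int

int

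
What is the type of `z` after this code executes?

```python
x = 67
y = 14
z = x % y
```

int % int = int

int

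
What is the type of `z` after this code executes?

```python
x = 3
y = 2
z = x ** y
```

positive int ** positive int = int

int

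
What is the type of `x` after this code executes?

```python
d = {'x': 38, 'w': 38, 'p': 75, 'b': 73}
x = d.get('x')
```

dict.get() returns value type when found

int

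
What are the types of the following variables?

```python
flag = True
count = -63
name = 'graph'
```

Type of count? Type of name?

count is assigned a bare integer (no decimal point), so it is an int; name is assigned a quoted string literal, so it is a str

int, str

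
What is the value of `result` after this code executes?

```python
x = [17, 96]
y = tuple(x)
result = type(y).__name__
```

x is list; y is tuple; result = 'tuple'

'tuple'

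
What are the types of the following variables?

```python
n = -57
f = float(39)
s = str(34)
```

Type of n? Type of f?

n is assigned a bare integer (no decimal point), so it is an int; f is assigned the result of calling float(), which returns a float

int, float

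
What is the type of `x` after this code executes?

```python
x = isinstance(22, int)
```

isinstance() returns bool

bool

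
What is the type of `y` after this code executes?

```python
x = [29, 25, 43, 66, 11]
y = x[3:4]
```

Slicing a list returns a list

list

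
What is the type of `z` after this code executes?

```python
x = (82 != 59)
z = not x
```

'not' returns bool

bool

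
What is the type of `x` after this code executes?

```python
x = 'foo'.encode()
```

str.encode() returns bytes

bytes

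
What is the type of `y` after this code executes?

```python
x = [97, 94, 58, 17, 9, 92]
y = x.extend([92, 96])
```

list.extend() returns None

NoneType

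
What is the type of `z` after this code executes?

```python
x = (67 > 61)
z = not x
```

'not' returns bool

bool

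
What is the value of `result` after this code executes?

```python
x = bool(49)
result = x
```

x = True; result = True

True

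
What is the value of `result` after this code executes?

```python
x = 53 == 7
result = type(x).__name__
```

x is bool; result = 'bool'

'bool'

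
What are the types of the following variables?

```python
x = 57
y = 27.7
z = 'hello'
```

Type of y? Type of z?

y is assigned a number with a decimal point, so it is a float; z is assigned a quoted string literal, so it is a str

float, str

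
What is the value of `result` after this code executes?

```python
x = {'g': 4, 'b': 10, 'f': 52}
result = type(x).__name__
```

x is dict; result = 'dict'

'dict'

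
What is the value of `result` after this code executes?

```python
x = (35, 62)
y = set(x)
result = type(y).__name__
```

x is tuple; y is set; result = 'set'

'set'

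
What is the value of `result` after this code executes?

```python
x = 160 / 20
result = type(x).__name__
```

x is float; result = 'float'

'float'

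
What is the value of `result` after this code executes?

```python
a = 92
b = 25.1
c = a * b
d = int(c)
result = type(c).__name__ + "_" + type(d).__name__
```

a is int; b is float; c is float; d is int; result = 'float_int'

'float_int'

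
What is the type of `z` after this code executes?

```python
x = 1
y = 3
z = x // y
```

int // int = int

int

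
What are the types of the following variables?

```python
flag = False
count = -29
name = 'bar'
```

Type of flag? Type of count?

flag is assigned the constant False, which has type bool; count is assigned a bare integer (no decimal point), so it is an int

bool, int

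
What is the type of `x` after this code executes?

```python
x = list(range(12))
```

list(range()) returns list

list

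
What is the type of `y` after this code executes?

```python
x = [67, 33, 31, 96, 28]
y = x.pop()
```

list.pop() returns the popped element

int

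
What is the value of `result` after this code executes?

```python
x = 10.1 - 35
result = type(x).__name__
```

x is float; result = 'float'

'float'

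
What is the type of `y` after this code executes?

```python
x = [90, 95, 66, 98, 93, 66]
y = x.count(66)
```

list.count() returns int

int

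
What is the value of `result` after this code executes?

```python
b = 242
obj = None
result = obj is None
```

b = 242; obj = None; result = True

True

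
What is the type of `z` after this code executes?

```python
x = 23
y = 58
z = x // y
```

int // int = int

int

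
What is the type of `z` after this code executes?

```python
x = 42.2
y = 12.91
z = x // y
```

float // float = float

float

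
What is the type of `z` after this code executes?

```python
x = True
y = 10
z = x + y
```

bool + int = int (bool is subclass of int)

int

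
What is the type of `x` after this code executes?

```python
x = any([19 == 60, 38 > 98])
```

any() returns bool

bool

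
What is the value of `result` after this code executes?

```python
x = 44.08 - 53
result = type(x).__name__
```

x is float; result = 'float'

'float'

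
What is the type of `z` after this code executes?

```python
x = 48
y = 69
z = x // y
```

int // int = int

int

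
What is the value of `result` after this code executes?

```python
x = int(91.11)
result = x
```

x = 91; result = 91

91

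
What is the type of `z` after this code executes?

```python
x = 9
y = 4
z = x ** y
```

positive int ** positive int = int

int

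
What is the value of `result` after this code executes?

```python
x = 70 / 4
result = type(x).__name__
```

x is float; result = 'float'

'float'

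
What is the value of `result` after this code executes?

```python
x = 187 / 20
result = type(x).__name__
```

x is float; result = 'float'

'float'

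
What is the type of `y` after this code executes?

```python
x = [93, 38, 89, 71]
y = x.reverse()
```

list.reverse() returns None

NoneType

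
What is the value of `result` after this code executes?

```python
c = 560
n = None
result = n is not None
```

c = 560; n = None; result = False

False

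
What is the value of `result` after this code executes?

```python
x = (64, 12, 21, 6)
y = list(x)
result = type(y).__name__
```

x is tuple; y is list; result = 'list'

'list'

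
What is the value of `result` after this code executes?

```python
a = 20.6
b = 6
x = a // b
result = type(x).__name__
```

a is float; b is int; x is float; result = 'float'

'float'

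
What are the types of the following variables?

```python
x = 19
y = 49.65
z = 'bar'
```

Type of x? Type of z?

x is assigned a bare integer (no decimal point), so it is an int; z is assigned a quoted string literal, so it is a str

int, str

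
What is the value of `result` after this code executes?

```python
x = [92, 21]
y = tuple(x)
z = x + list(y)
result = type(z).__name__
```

x is list; y is tuple; z is list; result = 'list'

'list'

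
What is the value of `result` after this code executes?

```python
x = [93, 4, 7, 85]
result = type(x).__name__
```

x is list; result = 'list'

'list'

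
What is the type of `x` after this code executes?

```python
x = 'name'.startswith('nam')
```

str.startswith() returns bool

bool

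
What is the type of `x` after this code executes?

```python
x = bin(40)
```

bin() returns str representation

str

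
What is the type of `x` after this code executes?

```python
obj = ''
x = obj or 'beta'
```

'or' returns first truthy value (str)

str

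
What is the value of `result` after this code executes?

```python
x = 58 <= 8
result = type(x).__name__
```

x is bool; result = 'bool'

'bool'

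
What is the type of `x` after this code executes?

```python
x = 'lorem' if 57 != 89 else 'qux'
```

Both branches of conditional are str

str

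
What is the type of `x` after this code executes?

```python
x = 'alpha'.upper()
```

str.upper() returns str

str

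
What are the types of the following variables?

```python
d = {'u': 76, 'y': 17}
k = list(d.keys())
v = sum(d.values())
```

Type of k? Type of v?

list() converts to list; sum of ints is int

list, int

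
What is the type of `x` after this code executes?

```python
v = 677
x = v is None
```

'is' comparison returns bool

bool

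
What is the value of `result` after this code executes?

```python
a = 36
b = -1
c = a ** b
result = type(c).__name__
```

a is int; b is int; c is float; result = 'float'

'float'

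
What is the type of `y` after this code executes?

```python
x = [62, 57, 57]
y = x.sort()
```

list.sort() returns None (mutates in place)

NoneType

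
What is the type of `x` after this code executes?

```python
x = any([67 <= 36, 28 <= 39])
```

any() returns bool

bool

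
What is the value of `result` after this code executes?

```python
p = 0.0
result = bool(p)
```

p = 0.0; result = False

False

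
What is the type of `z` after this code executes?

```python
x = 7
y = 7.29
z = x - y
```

int - float = float

float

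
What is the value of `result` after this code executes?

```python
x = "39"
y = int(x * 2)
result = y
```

x = '39'; y = 3939; result = 3939

3939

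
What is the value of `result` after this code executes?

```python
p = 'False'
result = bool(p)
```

p = 'False'; result = True

True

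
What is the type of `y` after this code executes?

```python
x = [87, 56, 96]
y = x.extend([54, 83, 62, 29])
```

list.extend() returns None

NoneType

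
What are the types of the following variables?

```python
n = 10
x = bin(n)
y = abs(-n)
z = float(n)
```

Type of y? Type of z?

abs() of int returns int; float() returns float

int, float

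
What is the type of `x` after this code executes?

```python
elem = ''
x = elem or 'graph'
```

'or' returns first truthy value (str)

str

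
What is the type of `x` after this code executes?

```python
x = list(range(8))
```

list(range()) returns list

list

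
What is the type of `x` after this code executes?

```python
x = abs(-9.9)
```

abs() of float returns float

float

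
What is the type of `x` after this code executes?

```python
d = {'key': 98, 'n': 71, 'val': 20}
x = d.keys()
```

.keys() returns dict_keys view

dict_keys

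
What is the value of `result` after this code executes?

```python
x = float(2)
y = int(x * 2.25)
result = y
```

x = 2.0; y = 4; result = 4

4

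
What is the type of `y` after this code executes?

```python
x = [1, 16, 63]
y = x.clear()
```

list.clear() returns None

NoneType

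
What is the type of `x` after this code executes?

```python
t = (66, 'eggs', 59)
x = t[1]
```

Index 1 of tuple is a str literal

str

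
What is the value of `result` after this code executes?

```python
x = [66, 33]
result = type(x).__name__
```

x is list; result = 'list'

'list'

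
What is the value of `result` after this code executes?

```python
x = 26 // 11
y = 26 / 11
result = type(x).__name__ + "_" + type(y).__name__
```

x is int; y is float; result = 'int_float'

'int_float'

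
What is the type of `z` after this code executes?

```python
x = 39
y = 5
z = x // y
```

int // int = int

int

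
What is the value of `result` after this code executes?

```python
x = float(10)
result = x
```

x = 10.0; result = 10.0

10.0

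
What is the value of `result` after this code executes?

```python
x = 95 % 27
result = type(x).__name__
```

x is int; result = 'int'

'int'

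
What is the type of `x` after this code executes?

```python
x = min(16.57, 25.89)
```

min() of floats returns float

float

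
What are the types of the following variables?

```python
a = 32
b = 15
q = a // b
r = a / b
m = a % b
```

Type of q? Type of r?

// returns int; / returns float

int, float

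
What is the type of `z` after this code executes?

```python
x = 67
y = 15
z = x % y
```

int % int = int

int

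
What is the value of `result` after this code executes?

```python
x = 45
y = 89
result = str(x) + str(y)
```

x = 45; y = 89; result = '4589'

'4589'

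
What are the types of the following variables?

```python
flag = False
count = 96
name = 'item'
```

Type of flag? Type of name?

flag is assigned the constant False, which has type bool; name is assigned a quoted string literal, so it is a str

bool, str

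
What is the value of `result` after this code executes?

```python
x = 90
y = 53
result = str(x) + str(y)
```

x = 90; y = 53; result = '9053'

'9053'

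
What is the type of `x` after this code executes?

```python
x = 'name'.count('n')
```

str.count() returns int

int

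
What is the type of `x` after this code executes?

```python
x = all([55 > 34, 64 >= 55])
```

all() returns bool

bool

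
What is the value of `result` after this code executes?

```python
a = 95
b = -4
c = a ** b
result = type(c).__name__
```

a is int; b is int; c is float; result = 'float'

'float'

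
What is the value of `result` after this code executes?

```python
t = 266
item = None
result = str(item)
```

t = 266; item = None; result = 'None'

'None'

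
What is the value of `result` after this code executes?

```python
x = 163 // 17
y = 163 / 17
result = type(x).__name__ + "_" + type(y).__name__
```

x is int; y is float; result = 'int_float'

'int_float'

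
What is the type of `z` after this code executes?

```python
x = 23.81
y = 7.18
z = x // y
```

float // float = float

float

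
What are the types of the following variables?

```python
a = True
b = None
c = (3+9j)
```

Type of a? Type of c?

a is assigned the constant True, which has type bool; c is assigned (3+9j), an int plus an imaginary literal (j suffix), which evaluates to complex

bool, complex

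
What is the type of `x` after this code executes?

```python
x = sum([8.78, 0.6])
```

sum() of floats returns float

float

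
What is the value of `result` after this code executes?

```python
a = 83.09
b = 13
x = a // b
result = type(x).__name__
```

a is float; b is int; x is float; result = 'float'

'float'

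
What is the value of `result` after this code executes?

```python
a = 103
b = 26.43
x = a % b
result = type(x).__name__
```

a is int; b is float; x is float; result = 'float'

'float'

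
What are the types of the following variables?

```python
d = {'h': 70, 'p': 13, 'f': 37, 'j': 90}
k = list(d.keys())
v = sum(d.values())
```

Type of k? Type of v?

list() converts to list; sum of ints is int

list, int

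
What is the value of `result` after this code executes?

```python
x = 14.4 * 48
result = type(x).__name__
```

x is float; result = 'float'

'float'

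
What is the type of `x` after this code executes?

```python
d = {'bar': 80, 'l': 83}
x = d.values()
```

.values() returns dict_values view

dict_values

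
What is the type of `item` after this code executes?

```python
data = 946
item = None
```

None has type NoneType

NoneType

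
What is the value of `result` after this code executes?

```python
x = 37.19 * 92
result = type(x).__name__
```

x is float; result = 'float'

'float'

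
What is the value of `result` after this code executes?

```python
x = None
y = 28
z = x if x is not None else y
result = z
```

x = None; y = 28; z = 28; result = 28

28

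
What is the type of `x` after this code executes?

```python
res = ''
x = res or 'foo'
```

'or' returns first truthy value (str)

str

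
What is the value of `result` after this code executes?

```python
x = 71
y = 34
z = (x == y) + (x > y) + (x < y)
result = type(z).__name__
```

x is int; y is int; z is int; result = 'int'

'int'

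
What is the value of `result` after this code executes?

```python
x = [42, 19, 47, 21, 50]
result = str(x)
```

x = [42, 19, 47, 21, 50]; result = '[42, 19, 47, 21, 50]'

'[42, 19, 47, 21, 50]'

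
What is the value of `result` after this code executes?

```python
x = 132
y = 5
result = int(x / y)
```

x = 132; y = 5; result = 26

26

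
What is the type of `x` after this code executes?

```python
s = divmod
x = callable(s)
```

callable() returns bool

bool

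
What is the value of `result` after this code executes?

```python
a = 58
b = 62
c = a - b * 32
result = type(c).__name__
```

a is int; b is int; c is int; result = 'int'

'int'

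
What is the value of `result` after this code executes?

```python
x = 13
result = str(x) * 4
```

x = 13; result = '13131313'

'13131313'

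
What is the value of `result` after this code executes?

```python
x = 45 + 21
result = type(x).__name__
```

x is int; result = 'int'

'int'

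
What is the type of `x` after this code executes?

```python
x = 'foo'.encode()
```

str.encode() returns bytes

bytes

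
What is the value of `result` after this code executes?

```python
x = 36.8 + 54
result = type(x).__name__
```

x is float; result = 'float'

'float'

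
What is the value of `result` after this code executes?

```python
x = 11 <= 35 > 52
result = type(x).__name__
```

x is bool; result = 'bool'

'bool'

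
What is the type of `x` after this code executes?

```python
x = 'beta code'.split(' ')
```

str.split() returns list

list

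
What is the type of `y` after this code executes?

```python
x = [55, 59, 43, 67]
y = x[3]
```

Indexing list[int] returns int

int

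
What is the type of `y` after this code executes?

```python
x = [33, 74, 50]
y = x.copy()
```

list.copy() returns list

list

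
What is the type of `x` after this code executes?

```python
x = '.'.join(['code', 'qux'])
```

str.join() returns str

str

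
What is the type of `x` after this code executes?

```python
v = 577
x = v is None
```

'is' comparison returns bool

bool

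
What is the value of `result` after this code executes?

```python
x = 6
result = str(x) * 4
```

x = 6; result = '6666'

'6666'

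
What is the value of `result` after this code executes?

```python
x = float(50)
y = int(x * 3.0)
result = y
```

x = 50.0; y = 150; result = 150

150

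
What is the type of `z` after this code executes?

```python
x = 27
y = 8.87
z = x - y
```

int - float = float

float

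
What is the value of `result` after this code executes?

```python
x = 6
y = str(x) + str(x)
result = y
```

x = 6; y = '66'; result = '66'

'66'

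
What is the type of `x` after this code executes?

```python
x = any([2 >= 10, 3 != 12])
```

any() returns bool

bool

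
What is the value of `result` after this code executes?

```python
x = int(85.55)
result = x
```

x = 85; result = 85

85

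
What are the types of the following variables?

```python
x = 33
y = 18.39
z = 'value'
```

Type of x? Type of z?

x is assigned a bare integer (no decimal point), so it is an int; z is assigned a quoted string literal, so it is a str

int, str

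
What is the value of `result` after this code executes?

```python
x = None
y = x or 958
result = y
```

x = None; y = 958; result = 958

958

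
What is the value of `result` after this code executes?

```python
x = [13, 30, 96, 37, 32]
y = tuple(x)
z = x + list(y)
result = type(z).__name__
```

x is list; y is tuple; z is list; result = 'list'

'list'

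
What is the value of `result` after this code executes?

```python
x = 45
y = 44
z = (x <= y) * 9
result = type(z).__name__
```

x is int; y is int; z is int; result = 'int'

'int'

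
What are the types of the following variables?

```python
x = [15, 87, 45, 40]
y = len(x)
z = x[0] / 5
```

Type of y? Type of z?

len() returns int; int / int = float

int, float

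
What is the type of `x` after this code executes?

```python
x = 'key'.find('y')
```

str.find() returns int index

int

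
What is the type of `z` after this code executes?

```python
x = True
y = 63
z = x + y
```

bool + int = int (bool is subclass of int)

int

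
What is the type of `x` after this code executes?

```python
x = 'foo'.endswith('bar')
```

str.endswith() returns bool

bool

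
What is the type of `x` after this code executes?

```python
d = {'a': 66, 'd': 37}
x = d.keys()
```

.keys() returns dict_keys view

dict_keys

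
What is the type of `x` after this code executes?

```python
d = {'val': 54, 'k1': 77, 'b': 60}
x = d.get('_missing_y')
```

dict.get() returns None when key not found

NoneType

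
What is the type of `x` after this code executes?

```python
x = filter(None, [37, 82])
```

filter() returns a filter object

filter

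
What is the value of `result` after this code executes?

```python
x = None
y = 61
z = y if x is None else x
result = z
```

x = None; y = 61; z = 61; result = 61

61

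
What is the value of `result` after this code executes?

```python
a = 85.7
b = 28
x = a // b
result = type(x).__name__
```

a is float; b is int; x is float; result = 'float'

'float'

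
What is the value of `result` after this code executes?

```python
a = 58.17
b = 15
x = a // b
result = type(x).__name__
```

a is float; b is int; x is float; result = 'float'

'float'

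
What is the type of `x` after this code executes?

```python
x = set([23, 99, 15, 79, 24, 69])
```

set() constructor returns set

set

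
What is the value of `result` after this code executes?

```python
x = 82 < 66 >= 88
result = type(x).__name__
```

x is bool; result = 'bool'

'bool'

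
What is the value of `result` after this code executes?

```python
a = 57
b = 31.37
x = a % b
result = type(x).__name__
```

a is int; b is float; x is float; result = 'float'

'float'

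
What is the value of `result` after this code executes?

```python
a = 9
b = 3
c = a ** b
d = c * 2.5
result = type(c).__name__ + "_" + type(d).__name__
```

a is int; b is int; c is int; d is float; result = 'int_float'

'int_float'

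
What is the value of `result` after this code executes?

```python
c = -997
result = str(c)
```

c = -997; result = '-997'

'-997'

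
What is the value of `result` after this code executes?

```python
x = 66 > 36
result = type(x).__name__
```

x is bool; result = 'bool'

'bool'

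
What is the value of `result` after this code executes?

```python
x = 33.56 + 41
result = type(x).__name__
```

x is float; result = 'float'

'float'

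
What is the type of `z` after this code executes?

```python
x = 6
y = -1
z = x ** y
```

int ** negative = float

float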